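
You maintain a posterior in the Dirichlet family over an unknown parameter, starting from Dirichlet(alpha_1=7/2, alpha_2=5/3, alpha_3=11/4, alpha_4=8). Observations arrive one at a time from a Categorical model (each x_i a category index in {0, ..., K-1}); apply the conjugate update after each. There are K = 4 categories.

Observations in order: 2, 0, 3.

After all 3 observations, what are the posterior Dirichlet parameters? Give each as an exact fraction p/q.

obs 1: x=2 → posterior Dirichlet(7/2, 5/3, 15/4, 8)
obs 2: x=0 → posterior Dirichlet(9/2, 5/3, 15/4, 8)
obs 3: x=3 → posterior Dirichlet(9/2, 5/3, 15/4, 9)

alpha_1=9/2, alpha_2=5/3, alpha_3=15/4, alpha_4=9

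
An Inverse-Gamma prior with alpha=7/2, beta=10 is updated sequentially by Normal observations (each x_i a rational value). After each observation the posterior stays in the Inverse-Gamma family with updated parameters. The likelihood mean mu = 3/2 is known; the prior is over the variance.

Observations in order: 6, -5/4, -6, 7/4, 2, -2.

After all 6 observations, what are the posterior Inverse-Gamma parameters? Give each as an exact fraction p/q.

obs 1: x=6 → posterior Inverse-Gamma(4, 161/8)
obs 2: x=-5/4 → posterior Inverse-Gamma(9/2, 765/32)
obs 3: x=-6 → posterior Inverse-Gamma(5, 1665/32)
obs 4: x=7/4 → posterior Inverse-Gamma(11/2, 833/16)
obs 5: x=2 → posterior Inverse-Gamma(6, 835/16)
obs 6: x=-2 → posterior Inverse-Gamma(13/2, 933/16)

alpha=13/2, beta=933/16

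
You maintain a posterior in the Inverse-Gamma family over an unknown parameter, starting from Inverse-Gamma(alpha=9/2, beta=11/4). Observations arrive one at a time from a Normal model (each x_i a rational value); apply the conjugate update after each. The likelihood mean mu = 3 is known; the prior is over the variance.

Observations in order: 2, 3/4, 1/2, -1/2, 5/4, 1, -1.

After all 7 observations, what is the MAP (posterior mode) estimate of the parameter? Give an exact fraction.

425/144

obs 1: x=2 → posterior Inverse-Gamma(5, 13/4)
obs 2: x=3/4 → posterior Inverse-Gamma(11/2, 185/32)
obs 3: x=1/2 → posterior Inverse-Gamma(6, 285/32)
obs 4: x=-1/2 → posterior Inverse-Gamma(13/2, 481/32)
obs 5: x=5/4 → posterior Inverse-Gamma(7, 265/16)
obs 6: x=1 → posterior Inverse-Gamma(15/2, 297/16)
obs 7: x=-1 → posterior Inverse-Gamma(8, 425/16)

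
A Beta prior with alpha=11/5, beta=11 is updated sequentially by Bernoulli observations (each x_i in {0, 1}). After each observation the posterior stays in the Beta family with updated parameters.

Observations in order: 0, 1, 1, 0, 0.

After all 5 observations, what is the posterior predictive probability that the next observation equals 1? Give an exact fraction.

3/13

obs 1: x=0 → posterior Beta(11/5, 12)
obs 2: x=1 → posterior Beta(16/5, 12)
obs 3: x=1 → posterior Beta(21/5, 12)
obs 4: x=0 → posterior Beta(21/5, 13)
obs 5: x=0 → posterior Beta(21/5, 14)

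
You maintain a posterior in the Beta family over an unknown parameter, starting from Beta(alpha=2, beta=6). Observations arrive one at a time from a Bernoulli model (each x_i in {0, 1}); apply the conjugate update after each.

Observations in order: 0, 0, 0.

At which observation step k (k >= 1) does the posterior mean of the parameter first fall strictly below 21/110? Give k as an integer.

obs 1: x=0 → posterior Beta(2, 7)
obs 2: x=0 → posterior Beta(2, 8)
obs 3: x=0 → posterior Beta(2, 9)

k = 3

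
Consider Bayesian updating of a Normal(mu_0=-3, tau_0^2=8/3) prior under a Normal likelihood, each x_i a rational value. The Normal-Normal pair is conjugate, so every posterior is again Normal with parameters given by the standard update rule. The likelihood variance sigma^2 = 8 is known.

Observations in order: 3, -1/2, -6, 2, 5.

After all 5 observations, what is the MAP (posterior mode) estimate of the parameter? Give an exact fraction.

-11/16

obs 1: x=3 → posterior Normal(-3/2, 2)
obs 2: x=-1/2 → posterior Normal(-13/10, 8/5)
obs 3: x=-6 → posterior Normal(-25/12, 4/3)
obs 4: x=2 → posterior Normal(-3/2, 8/7)
obs 5: x=5 → posterior Normal(-11/16, 1)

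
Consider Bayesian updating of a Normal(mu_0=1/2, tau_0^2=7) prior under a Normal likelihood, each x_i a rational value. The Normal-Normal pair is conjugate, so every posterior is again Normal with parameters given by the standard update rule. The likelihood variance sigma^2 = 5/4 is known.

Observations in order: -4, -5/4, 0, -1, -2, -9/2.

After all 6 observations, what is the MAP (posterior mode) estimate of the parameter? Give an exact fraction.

-709/346

obs 1: x=-4 → posterior Normal(-73/22, 35/33)
obs 2: x=-5/4 → posterior Normal(-289/122, 35/61)
obs 3: x=0 → posterior Normal(-289/178, 35/89)
obs 4: x=-1 → posterior Normal(-115/78, 35/117)
obs 5: x=-2 → posterior Normal(-457/290, 7/29)
obs 6: x=-9/2 → posterior Normal(-709/346, 35/173)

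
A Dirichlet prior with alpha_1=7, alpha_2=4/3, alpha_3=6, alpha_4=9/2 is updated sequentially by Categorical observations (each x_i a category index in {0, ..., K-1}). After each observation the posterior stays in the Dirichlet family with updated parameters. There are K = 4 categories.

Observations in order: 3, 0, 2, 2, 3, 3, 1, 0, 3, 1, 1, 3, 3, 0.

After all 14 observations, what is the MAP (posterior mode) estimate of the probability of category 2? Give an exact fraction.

obs 1: x=3 → posterior Dirichlet(7, 4/3, 6, 11/2)
obs 2: x=0 → posterior Dirichlet(8, 4/3, 6, 11/2)
obs 3: x=2 → posterior Dirichlet(8, 4/3, 7, 11/2)
obs 4: x=2 → posterior Dirichlet(8, 4/3, 8, 11/2)
obs 5: x=3 → posterior Dirichlet(8, 4/3, 8, 13/2)
obs 6: x=3 → posterior Dirichlet(8, 4/3, 8, 15/2)
obs 7: x=1 → posterior Dirichlet(8, 7/3, 8, 15/2)
obs 8: x=0 → posterior Dirichlet(9, 7/3, 8, 15/2)
obs 9: x=3 → posterior Dirichlet(9, 7/3, 8, 17/2)
obs 10: x=1 → posterior Dirichlet(9, 10/3, 8, 17/2)
obs 11: x=1 → posterior Dirichlet(9, 13/3, 8, 17/2)
obs 12: x=3 → posterior Dirichlet(9, 13/3, 8, 19/2)
obs 13: x=3 → posterior Dirichlet(9, 13/3, 8, 21/2)
obs 14: x=0 → posterior Dirichlet(10, 13/3, 8, 21/2)

42/173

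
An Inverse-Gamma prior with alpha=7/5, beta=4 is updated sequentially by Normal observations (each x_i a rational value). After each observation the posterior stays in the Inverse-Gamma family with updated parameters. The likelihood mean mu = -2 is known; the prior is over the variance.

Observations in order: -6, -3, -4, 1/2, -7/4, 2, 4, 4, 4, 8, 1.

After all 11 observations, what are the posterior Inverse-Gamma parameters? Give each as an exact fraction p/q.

obs 1: x=-6 → posterior Inverse-Gamma(19/10, 12)
obs 2: x=-3 → posterior Inverse-Gamma(12/5, 25/2)
obs 3: x=-4 → posterior Inverse-Gamma(29/10, 29/2)
obs 4: x=1/2 → posterior Inverse-Gamma(17/5, 141/8)
obs 5: x=-7/4 → posterior Inverse-Gamma(39/10, 565/32)
obs 6: x=2 → posterior Inverse-Gamma(22/5, 821/32)
obs 7: x=4 → posterior Inverse-Gamma(49/10, 1397/32)
obs 8: x=4 → posterior Inverse-Gamma(27/5, 1973/32)
obs 9: x=4 → posterior Inverse-Gamma(59/10, 2549/32)
obs 10: x=8 → posterior Inverse-Gamma(32/5, 4149/32)
obs 11: x=1 → posterior Inverse-Gamma(69/10, 4293/32)

alpha=69/10, beta=4293/32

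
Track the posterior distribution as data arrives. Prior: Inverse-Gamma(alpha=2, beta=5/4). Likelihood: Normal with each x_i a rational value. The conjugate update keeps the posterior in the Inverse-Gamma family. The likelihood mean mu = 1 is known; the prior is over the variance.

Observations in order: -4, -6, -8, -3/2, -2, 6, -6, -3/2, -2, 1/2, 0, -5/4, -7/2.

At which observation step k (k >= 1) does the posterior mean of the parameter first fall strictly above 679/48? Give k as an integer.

obs 1: x=-4 → posterior Inverse-Gamma(5/2, 55/4)
obs 2: x=-6 → posterior Inverse-Gamma(3, 153/4)
obs 3: x=-8 → posterior Inverse-Gamma(7/2, 315/4)
obs 4: x=-3/2 → posterior Inverse-Gamma(4, 655/8)
obs 5: x=-2 → posterior Inverse-Gamma(9/2, 691/8)
obs 6: x=6 → posterior Inverse-Gamma(5, 791/8)
obs 7: x=-6 → posterior Inverse-Gamma(11/2, 987/8)
obs 8: x=-3/2 → posterior Inverse-Gamma(6, 253/2)
obs 9: x=-2 → posterior Inverse-Gamma(13/2, 131)
obs 10: x=1/2 → posterior Inverse-Gamma(7, 1049/8)
obs 11: x=0 → posterior Inverse-Gamma(15/2, 1053/8)
obs 12: x=-5/4 → posterior Inverse-Gamma(8, 4293/32)
obs 13: x=-7/2 → posterior Inverse-Gamma(17/2, 4617/32)

k = 2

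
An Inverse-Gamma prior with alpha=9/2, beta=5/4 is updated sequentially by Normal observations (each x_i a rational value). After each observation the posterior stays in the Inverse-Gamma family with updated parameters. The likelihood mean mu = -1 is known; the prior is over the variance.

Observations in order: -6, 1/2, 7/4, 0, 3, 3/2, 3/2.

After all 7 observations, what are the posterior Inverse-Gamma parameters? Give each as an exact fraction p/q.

alpha=8, beta=1069/32

obs 1: x=-6 → posterior Inverse-Gamma(5, 55/4)
obs 2: x=1/2 → posterior Inverse-Gamma(11/2, 119/8)
obs 3: x=7/4 → posterior Inverse-Gamma(6, 597/32)
obs 4: x=0 → posterior Inverse-Gamma(13/2, 613/32)
obs 5: x=3 → posterior Inverse-Gamma(7, 869/32)
obs 6: x=3/2 → posterior Inverse-Gamma(15/2, 969/32)
obs 7: x=3/2 → posterior Inverse-Gamma(8, 1069/32)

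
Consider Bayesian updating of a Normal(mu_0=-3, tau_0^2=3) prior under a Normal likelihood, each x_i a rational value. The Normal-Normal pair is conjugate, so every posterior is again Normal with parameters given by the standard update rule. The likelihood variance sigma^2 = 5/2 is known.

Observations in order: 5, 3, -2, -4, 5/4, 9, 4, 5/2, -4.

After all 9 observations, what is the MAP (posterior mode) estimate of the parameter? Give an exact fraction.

147/118

obs 1: x=5 → posterior Normal(15/11, 15/11)
obs 2: x=3 → posterior Normal(33/17, 15/17)
obs 3: x=-2 → posterior Normal(21/23, 15/23)
obs 4: x=-4 → posterior Normal(-3/29, 15/29)
obs 5: x=5/4 → posterior Normal(9/70, 3/7)
obs 6: x=9 → posterior Normal(117/82, 15/41)
obs 7: x=4 → posterior Normal(165/94, 15/47)
obs 8: x=5/2 → posterior Normal(195/106, 15/53)
obs 9: x=-4 → posterior Normal(147/118, 15/59)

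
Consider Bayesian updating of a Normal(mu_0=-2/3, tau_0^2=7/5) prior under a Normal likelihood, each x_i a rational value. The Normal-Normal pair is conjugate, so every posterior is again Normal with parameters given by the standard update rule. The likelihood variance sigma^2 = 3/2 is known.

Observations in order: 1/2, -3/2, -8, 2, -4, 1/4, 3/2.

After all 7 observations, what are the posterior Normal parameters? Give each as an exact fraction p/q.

mu_0=-279/226, tau_0^2=21/113

obs 1: x=1/2 → posterior Normal(-3/29, 21/29)
obs 2: x=-3/2 → posterior Normal(-24/43, 21/43)
obs 3: x=-8 → posterior Normal(-136/57, 7/19)
obs 4: x=2 → posterior Normal(-108/71, 21/71)
obs 5: x=-4 → posterior Normal(-164/85, 21/85)
obs 6: x=1/4 → posterior Normal(-107/66, 7/33)
obs 7: x=3/2 → posterior Normal(-279/226, 21/113)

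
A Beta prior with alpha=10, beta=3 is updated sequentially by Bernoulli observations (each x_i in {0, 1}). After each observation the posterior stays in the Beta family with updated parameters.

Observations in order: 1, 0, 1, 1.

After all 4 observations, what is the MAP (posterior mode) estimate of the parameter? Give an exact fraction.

4/5

obs 1: x=1 → posterior Beta(11, 3)
obs 2: x=0 → posterior Beta(11, 4)
obs 3: x=1 → posterior Beta(12, 4)
obs 4: x=1 → posterior Beta(13, 4)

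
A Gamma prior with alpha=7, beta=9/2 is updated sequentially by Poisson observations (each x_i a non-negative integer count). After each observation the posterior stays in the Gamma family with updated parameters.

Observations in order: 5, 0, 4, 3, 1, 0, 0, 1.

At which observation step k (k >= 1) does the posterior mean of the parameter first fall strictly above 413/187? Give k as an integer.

obs 1: x=5 → posterior Gamma(12, 11/2)
obs 2: x=0 → posterior Gamma(12, 13/2)
obs 3: x=4 → posterior Gamma(16, 15/2)
obs 4: x=3 → posterior Gamma(19, 17/2)
obs 5: x=1 → posterior Gamma(20, 19/2)
obs 6: x=0 → posterior Gamma(20, 21/2)
obs 7: x=0 → posterior Gamma(20, 23/2)
obs 8: x=1 → posterior Gamma(21, 25/2)

k = 4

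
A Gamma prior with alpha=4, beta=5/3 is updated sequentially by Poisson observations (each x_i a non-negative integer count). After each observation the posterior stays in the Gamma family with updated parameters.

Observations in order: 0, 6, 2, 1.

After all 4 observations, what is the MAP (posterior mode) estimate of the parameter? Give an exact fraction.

obs 1: x=0 → posterior Gamma(4, 8/3)
obs 2: x=6 → posterior Gamma(10, 11/3)
obs 3: x=2 → posterior Gamma(12, 14/3)
obs 4: x=1 → posterior Gamma(13, 17/3)

36/17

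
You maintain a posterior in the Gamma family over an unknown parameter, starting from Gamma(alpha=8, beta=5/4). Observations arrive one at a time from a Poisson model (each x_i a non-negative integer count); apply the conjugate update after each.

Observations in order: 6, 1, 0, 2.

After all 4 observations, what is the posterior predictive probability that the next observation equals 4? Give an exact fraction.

obs 1: x=6 → posterior Gamma(14, 9/4)
obs 2: x=1 → posterior Gamma(15, 13/4)
obs 3: x=0 → posterior Gamma(15, 17/4)
obs 4: x=2 → posterior Gamma(17, 21/4)

7452324423099944818177031424/45474735088646411895751953125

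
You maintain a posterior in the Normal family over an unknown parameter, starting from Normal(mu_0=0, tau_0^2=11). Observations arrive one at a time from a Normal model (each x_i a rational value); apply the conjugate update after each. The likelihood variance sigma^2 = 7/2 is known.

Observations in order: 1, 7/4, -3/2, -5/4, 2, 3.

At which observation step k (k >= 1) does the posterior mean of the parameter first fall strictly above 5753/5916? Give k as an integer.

obs 1: x=1 → posterior Normal(22/29, 77/29)
obs 2: x=7/4 → posterior Normal(121/102, 77/51)
obs 3: x=-3/2 → posterior Normal(55/146, 77/73)
obs 4: x=-5/4 → posterior Normal(0, 77/95)
obs 5: x=2 → posterior Normal(44/117, 77/117)
obs 6: x=3 → posterior Normal(110/139, 77/139)

k = 2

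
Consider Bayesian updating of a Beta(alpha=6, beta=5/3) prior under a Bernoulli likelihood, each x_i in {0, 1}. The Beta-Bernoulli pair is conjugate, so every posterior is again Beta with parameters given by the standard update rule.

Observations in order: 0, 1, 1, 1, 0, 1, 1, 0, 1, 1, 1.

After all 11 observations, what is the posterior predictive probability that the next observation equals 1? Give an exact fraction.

3/4

obs 1: x=0 → posterior Beta(6, 8/3)
obs 2: x=1 → posterior Beta(7, 8/3)
obs 3: x=1 → posterior Beta(8, 8/3)
obs 4: x=1 → posterior Beta(9, 8/3)
obs 5: x=0 → posterior Beta(9, 11/3)
obs 6: x=1 → posterior Beta(10, 11/3)
obs 7: x=1 → posterior Beta(11, 11/3)
obs 8: x=0 → posterior Beta(11, 14/3)
obs 9: x=1 → posterior Beta(12, 14/3)
obs 10: x=1 → posterior Beta(13, 14/3)
obs 11: x=1 → posterior Beta(14, 14/3)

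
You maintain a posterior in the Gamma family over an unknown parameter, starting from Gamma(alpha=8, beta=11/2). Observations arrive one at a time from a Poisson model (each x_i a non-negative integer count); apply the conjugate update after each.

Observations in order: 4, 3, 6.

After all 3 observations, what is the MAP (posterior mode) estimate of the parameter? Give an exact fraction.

40/17

obs 1: x=4 → posterior Gamma(12, 13/2)
obs 2: x=3 → posterior Gamma(15, 15/2)
obs 3: x=6 → posterior Gamma(21, 17/2)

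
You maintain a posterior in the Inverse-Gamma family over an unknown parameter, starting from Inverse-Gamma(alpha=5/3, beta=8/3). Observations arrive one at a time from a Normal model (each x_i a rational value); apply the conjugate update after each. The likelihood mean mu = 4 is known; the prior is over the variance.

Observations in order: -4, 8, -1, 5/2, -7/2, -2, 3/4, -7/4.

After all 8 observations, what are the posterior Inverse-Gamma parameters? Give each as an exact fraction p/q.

obs 1: x=-4 → posterior Inverse-Gamma(13/6, 104/3)
obs 2: x=8 → posterior Inverse-Gamma(8/3, 128/3)
obs 3: x=-1 → posterior Inverse-Gamma(19/6, 331/6)
obs 4: x=5/2 → posterior Inverse-Gamma(11/3, 1351/24)
obs 5: x=-7/2 → posterior Inverse-Gamma(25/6, 1013/12)
obs 6: x=-2 → posterior Inverse-Gamma(14/3, 1229/12)
obs 7: x=3/4 → posterior Inverse-Gamma(31/6, 10339/96)
obs 8: x=-7/4 → posterior Inverse-Gamma(17/3, 5963/48)

alpha=17/3, beta=5963/48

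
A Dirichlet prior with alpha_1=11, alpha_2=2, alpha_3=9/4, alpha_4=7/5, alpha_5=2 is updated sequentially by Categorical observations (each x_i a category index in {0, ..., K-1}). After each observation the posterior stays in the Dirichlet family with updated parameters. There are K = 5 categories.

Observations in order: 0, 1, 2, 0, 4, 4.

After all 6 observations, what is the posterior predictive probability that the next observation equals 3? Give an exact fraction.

obs 1: x=0 → posterior Dirichlet(12, 2, 9/4, 7/5, 2)
obs 2: x=1 → posterior Dirichlet(12, 3, 9/4, 7/5, 2)
obs 3: x=2 → posterior Dirichlet(12, 3, 13/4, 7/5, 2)
obs 4: x=0 → posterior Dirichlet(13, 3, 13/4, 7/5, 2)
obs 5: x=4 → posterior Dirichlet(13, 3, 13/4, 7/5, 3)
obs 6: x=4 → posterior Dirichlet(13, 3, 13/4, 7/5, 4)

28/493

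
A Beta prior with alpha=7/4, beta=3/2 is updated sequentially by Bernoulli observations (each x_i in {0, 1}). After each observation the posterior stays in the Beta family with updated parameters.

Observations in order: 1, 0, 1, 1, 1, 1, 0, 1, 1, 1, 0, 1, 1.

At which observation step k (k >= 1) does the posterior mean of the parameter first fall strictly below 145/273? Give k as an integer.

k = 2

obs 1: x=1 → posterior Beta(11/4, 3/2)
obs 2: x=0 → posterior Beta(11/4, 5/2)
obs 3: x=1 → posterior Beta(15/4, 5/2)
obs 4: x=1 → posterior Beta(19/4, 5/2)
obs 5: x=1 → posterior Beta(23/4, 5/2)
obs 6: x=1 → posterior Beta(27/4, 5/2)
obs 7: x=0 → posterior Beta(27/4, 7/2)
obs 8: x=1 → posterior Beta(31/4, 7/2)
obs 9: x=1 → posterior Beta(35/4, 7/2)
obs 10: x=1 → posterior Beta(39/4, 7/2)
obs 11: x=0 → posterior Beta(39/4, 9/2)
obs 12: x=1 → posterior Beta(43/4, 9/2)
obs 13: x=1 → posterior Beta(47/4, 9/2)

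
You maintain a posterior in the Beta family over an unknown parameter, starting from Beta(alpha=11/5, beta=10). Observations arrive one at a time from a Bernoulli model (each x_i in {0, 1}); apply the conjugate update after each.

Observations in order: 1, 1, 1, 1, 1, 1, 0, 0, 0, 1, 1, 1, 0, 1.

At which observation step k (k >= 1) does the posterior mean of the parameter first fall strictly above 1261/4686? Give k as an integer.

obs 1: x=1 → posterior Beta(16/5, 10)
obs 2: x=1 → posterior Beta(21/5, 10)
obs 3: x=1 → posterior Beta(26/5, 10)
obs 4: x=1 → posterior Beta(31/5, 10)
obs 5: x=1 → posterior Beta(36/5, 10)
obs 6: x=1 → posterior Beta(41/5, 10)
obs 7: x=0 → posterior Beta(41/5, 11)
obs 8: x=0 → posterior Beta(41/5, 12)
obs 9: x=0 → posterior Beta(41/5, 13)
obs 10: x=1 → posterior Beta(46/5, 13)
obs 11: x=1 → posterior Beta(51/5, 13)
obs 12: x=1 → posterior Beta(56/5, 13)
obs 13: x=0 → posterior Beta(56/5, 14)
obs 14: x=1 → posterior Beta(61/5, 14)

k = 2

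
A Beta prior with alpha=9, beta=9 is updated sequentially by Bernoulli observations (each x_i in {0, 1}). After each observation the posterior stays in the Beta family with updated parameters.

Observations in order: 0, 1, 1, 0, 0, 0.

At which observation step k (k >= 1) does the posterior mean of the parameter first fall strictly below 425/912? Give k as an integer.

obs 1: x=0 → posterior Beta(9, 10)
obs 2: x=1 → posterior Beta(10, 10)
obs 3: x=1 → posterior Beta(11, 10)
obs 4: x=0 → posterior Beta(11, 11)
obs 5: x=0 → posterior Beta(11, 12)
obs 6: x=0 → posterior Beta(11, 13)

k = 6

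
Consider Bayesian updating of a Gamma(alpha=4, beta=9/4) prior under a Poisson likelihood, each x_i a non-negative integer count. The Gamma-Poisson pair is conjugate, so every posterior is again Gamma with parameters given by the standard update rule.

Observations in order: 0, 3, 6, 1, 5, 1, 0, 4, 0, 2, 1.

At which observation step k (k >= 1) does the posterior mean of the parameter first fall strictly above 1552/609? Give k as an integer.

k = 5

obs 1: x=0 → posterior Gamma(4, 13/4)
obs 2: x=3 → posterior Gamma(7, 17/4)
obs 3: x=6 → posterior Gamma(13, 21/4)
obs 4: x=1 → posterior Gamma(14, 25/4)
obs 5: x=5 → posterior Gamma(19, 29/4)
obs 6: x=1 → posterior Gamma(20, 33/4)
obs 7: x=0 → posterior Gamma(20, 37/4)
obs 8: x=4 → posterior Gamma(24, 41/4)
obs 9: x=0 → posterior Gamma(24, 45/4)
obs 10: x=2 → posterior Gamma(26, 49/4)
obs 11: x=1 → posterior Gamma(27, 53/4)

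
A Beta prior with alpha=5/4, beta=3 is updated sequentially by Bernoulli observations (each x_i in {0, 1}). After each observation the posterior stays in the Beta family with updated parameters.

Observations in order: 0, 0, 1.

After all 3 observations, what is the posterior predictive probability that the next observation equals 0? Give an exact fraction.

obs 1: x=0 → posterior Beta(5/4, 4)
obs 2: x=0 → posterior Beta(5/4, 5)
obs 3: x=1 → posterior Beta(9/4, 5)

20/29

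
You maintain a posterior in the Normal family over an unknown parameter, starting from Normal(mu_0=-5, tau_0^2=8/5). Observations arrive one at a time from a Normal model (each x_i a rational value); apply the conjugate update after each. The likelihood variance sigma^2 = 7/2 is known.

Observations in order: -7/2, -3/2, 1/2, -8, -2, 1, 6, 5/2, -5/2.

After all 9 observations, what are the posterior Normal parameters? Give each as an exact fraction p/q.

mu_0=-295/179, tau_0^2=56/179

obs 1: x=-7/2 → posterior Normal(-77/17, 56/51)
obs 2: x=-3/2 → posterior Normal(-255/67, 56/67)
obs 3: x=1/2 → posterior Normal(-247/83, 56/83)
obs 4: x=-8 → posterior Normal(-125/33, 56/99)
obs 5: x=-2 → posterior Normal(-407/115, 56/115)
obs 6: x=1 → posterior Normal(-391/131, 56/131)
obs 7: x=6 → posterior Normal(-295/147, 8/21)
obs 8: x=5/2 → posterior Normal(-255/163, 56/163)
obs 9: x=-5/2 → posterior Normal(-295/179, 56/179)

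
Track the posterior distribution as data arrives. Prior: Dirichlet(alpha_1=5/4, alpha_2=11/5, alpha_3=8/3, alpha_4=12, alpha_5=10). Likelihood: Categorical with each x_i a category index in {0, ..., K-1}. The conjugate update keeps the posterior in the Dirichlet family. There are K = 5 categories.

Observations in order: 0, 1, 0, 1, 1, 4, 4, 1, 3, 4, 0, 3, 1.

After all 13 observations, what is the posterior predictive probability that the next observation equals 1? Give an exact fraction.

432/2467

obs 1: x=0 → posterior Dirichlet(9/4, 11/5, 8/3, 12, 10)
obs 2: x=1 → posterior Dirichlet(9/4, 16/5, 8/3, 12, 10)
obs 3: x=0 → posterior Dirichlet(13/4, 16/5, 8/3, 12, 10)
obs 4: x=1 → posterior Dirichlet(13/4, 21/5, 8/3, 12, 10)
obs 5: x=1 → posterior Dirichlet(13/4, 26/5, 8/3, 12, 10)
obs 6: x=4 → posterior Dirichlet(13/4, 26/5, 8/3, 12, 11)
obs 7: x=4 → posterior Dirichlet(13/4, 26/5, 8/3, 12, 12)
obs 8: x=1 → posterior Dirichlet(13/4, 31/5, 8/3, 12, 12)
obs 9: x=3 → posterior Dirichlet(13/4, 31/5, 8/3, 13, 12)
obs 10: x=4 → posterior Dirichlet(13/4, 31/5, 8/3, 13, 13)
obs 11: x=0 → posterior Dirichlet(17/4, 31/5, 8/3, 13, 13)
obs 12: x=3 → posterior Dirichlet(17/4, 31/5, 8/3, 14, 13)
obs 13: x=1 → posterior Dirichlet(17/4, 36/5, 8/3, 14, 13)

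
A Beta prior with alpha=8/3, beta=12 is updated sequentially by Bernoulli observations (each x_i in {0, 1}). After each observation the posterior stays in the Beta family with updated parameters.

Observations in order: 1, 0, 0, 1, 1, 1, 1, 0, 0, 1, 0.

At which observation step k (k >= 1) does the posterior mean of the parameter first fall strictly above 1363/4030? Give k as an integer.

k = 7

obs 1: x=1 → posterior Beta(11/3, 12)
obs 2: x=0 → posterior Beta(11/3, 13)
obs 3: x=0 → posterior Beta(11/3, 14)
obs 4: x=1 → posterior Beta(14/3, 14)
obs 5: x=1 → posterior Beta(17/3, 14)
obs 6: x=1 → posterior Beta(20/3, 14)
obs 7: x=1 → posterior Beta(23/3, 14)
obs 8: x=0 → posterior Beta(23/3, 15)
obs 9: x=0 → posterior Beta(23/3, 16)
obs 10: x=1 → posterior Beta(26/3, 16)
obs 11: x=0 → posterior Beta(26/3, 17)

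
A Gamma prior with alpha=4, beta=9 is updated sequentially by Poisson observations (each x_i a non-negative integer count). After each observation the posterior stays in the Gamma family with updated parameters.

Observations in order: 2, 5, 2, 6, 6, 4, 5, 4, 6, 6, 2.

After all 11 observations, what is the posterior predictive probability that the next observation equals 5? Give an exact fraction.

obs 1: x=2 → posterior Gamma(6, 10)
obs 2: x=5 → posterior Gamma(11, 11)
obs 3: x=2 → posterior Gamma(13, 12)
obs 4: x=6 → posterior Gamma(19, 13)
obs 5: x=6 → posterior Gamma(25, 14)
obs 6: x=4 → posterior Gamma(29, 15)
obs 7: x=5 → posterior Gamma(34, 16)
obs 8: x=4 → posterior Gamma(38, 17)
obs 9: x=6 → posterior Gamma(44, 18)
obs 10: x=6 → posterior Gamma(50, 19)
obs 11: x=2 → posterior Gamma(52, 20)

2730622526067279134720000000000000000000000000000000000000000000000000000/36911292287135536384687672950514102485915556445665621442068237618101325707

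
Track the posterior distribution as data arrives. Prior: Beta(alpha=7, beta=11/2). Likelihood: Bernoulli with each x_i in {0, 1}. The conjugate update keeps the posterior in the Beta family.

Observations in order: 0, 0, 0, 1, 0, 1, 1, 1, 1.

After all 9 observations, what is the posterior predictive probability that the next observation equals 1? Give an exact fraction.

24/43

obs 1: x=0 → posterior Beta(7, 13/2)
obs 2: x=0 → posterior Beta(7, 15/2)
obs 3: x=0 → posterior Beta(7, 17/2)
obs 4: x=1 → posterior Beta(8, 17/2)
obs 5: x=0 → posterior Beta(8, 19/2)
obs 6: x=1 → posterior Beta(9, 19/2)
obs 7: x=1 → posterior Beta(10, 19/2)
obs 8: x=1 → posterior Beta(11, 19/2)
obs 9: x=1 → posterior Beta(12, 19/2)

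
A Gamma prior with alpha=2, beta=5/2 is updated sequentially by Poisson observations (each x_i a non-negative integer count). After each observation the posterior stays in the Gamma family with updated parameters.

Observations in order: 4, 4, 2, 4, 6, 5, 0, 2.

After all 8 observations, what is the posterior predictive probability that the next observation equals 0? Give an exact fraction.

220983347100817338120002444455525554981/3091058643093537522799545838540043339063

obs 1: x=4 → posterior Gamma(6, 7/2)
obs 2: x=4 → posterior Gamma(10, 9/2)
obs 3: x=2 → posterior Gamma(12, 11/2)
obs 4: x=4 → posterior Gamma(16, 13/2)
obs 5: x=6 → posterior Gamma(22, 15/2)
obs 6: x=5 → posterior Gamma(27, 17/2)
obs 7: x=0 → posterior Gamma(27, 19/2)
obs 8: x=2 → posterior Gamma(29, 21/2)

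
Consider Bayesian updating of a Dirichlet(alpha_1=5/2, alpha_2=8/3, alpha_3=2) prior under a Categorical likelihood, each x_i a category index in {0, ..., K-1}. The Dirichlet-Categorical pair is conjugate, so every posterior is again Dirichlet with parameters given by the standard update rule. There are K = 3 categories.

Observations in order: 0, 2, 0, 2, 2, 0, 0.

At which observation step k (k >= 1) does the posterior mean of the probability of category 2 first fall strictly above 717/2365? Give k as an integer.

obs 1: x=0 → posterior Dirichlet(7/2, 8/3, 2)
obs 2: x=2 → posterior Dirichlet(7/2, 8/3, 3)
obs 3: x=0 → posterior Dirichlet(9/2, 8/3, 3)
obs 4: x=2 → posterior Dirichlet(9/2, 8/3, 4)
obs 5: x=2 → posterior Dirichlet(9/2, 8/3, 5)
obs 6: x=0 → posterior Dirichlet(11/2, 8/3, 5)
obs 7: x=0 → posterior Dirichlet(13/2, 8/3, 5)

k = 2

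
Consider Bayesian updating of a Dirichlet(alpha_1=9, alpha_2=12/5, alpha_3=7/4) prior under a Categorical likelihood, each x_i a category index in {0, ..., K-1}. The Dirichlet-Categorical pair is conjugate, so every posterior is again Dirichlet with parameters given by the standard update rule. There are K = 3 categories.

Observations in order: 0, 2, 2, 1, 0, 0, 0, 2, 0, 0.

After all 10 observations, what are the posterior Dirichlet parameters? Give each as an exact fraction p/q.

alpha_1=15, alpha_2=17/5, alpha_3=19/4

obs 1: x=0 → posterior Dirichlet(10, 12/5, 7/4)
obs 2: x=2 → posterior Dirichlet(10, 12/5, 11/4)
obs 3: x=2 → posterior Dirichlet(10, 12/5, 15/4)
obs 4: x=1 → posterior Dirichlet(10, 17/5, 15/4)
obs 5: x=0 → posterior Dirichlet(11, 17/5, 15/4)
obs 6: x=0 → posterior Dirichlet(12, 17/5, 15/4)
obs 7: x=0 → posterior Dirichlet(13, 17/5, 15/4)
obs 8: x=2 → posterior Dirichlet(13, 17/5, 19/4)
obs 9: x=0 → posterior Dirichlet(14, 17/5, 19/4)
obs 10: x=0 → posterior Dirichlet(15, 17/5, 19/4)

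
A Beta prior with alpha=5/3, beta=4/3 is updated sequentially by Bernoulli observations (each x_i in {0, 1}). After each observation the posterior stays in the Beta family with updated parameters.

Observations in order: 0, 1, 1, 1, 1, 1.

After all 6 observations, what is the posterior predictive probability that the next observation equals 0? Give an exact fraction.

7/27

obs 1: x=0 → posterior Beta(5/3, 7/3)
obs 2: x=1 → posterior Beta(8/3, 7/3)
obs 3: x=1 → posterior Beta(11/3, 7/3)
obs 4: x=1 → posterior Beta(14/3, 7/3)
obs 5: x=1 → posterior Beta(17/3, 7/3)
obs 6: x=1 → posterior Beta(20/3, 7/3)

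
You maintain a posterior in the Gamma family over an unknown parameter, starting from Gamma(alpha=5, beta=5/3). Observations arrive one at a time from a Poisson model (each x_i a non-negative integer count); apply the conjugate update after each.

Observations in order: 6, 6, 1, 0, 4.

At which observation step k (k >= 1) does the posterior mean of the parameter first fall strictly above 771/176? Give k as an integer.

k = 2

obs 1: x=6 → posterior Gamma(11, 8/3)
obs 2: x=6 → posterior Gamma(17, 11/3)
obs 3: x=1 → posterior Gamma(18, 14/3)
obs 4: x=0 → posterior Gamma(18, 17/3)
obs 5: x=4 → posterior Gamma(22, 20/3)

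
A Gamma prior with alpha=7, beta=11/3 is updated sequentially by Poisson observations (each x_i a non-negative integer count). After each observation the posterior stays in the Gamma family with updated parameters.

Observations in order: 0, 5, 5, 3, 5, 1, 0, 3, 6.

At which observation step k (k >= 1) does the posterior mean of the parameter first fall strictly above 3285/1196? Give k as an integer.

k = 5

obs 1: x=0 → posterior Gamma(7, 14/3)
obs 2: x=5 → posterior Gamma(12, 17/3)
obs 3: x=5 → posterior Gamma(17, 20/3)
obs 4: x=3 → posterior Gamma(20, 23/3)
obs 5: x=5 → posterior Gamma(25, 26/3)
obs 6: x=1 → posterior Gamma(26, 29/3)
obs 7: x=0 → posterior Gamma(26, 32/3)
obs 8: x=3 → posterior Gamma(29, 35/3)
obs 9: x=6 → posterior Gamma(35, 38/3)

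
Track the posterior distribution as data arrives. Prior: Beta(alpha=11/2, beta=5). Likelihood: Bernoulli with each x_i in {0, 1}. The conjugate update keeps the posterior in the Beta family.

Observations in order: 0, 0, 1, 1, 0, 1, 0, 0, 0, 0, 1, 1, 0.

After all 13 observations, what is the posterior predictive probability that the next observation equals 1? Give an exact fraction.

21/47

obs 1: x=0 → posterior Beta(11/2, 6)
obs 2: x=0 → posterior Beta(11/2, 7)
obs 3: x=1 → posterior Beta(13/2, 7)
obs 4: x=1 → posterior Beta(15/2, 7)
obs 5: x=0 → posterior Beta(15/2, 8)
obs 6: x=1 → posterior Beta(17/2, 8)
obs 7: x=0 → posterior Beta(17/2, 9)
obs 8: x=0 → posterior Beta(17/2, 10)
obs 9: x=0 → posterior Beta(17/2, 11)
obs 10: x=0 → posterior Beta(17/2, 12)
obs 11: x=1 → posterior Beta(19/2, 12)
obs 12: x=1 → posterior Beta(21/2, 12)
obs 13: x=0 → posterior Beta(21/2, 13)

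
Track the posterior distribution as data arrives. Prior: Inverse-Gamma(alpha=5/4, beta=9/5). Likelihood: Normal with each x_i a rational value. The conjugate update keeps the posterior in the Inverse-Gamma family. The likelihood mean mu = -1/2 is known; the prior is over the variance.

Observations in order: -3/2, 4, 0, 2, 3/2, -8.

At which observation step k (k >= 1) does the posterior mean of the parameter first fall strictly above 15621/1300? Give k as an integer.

obs 1: x=-3/2 → posterior Inverse-Gamma(7/4, 23/10)
obs 2: x=4 → posterior Inverse-Gamma(9/4, 497/40)
obs 3: x=0 → posterior Inverse-Gamma(11/4, 251/20)
obs 4: x=2 → posterior Inverse-Gamma(13/4, 627/40)
obs 5: x=3/2 → posterior Inverse-Gamma(15/4, 707/40)
obs 6: x=-8 → posterior Inverse-Gamma(17/4, 229/5)

k = 6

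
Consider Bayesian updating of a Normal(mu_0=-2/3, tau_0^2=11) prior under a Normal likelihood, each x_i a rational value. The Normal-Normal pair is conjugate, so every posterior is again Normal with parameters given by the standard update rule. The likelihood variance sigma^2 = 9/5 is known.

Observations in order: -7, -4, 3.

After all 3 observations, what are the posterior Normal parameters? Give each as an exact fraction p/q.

obs 1: x=-7 → posterior Normal(-391/64, 99/64)
obs 2: x=-4 → posterior Normal(-611/119, 99/119)
obs 3: x=3 → posterior Normal(-223/87, 33/58)

mu_0=-223/87, tau_0^2=33/58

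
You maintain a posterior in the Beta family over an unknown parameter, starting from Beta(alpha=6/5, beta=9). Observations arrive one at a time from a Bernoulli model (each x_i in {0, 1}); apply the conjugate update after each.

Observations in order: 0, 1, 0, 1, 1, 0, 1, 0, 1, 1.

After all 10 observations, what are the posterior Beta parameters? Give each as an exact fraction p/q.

alpha=36/5, beta=13

obs 1: x=0 → posterior Beta(6/5, 10)
obs 2: x=1 → posterior Beta(11/5, 10)
obs 3: x=0 → posterior Beta(11/5, 11)
obs 4: x=1 → posterior Beta(16/5, 11)
obs 5: x=1 → posterior Beta(21/5, 11)
obs 6: x=0 → posterior Beta(21/5, 12)
obs 7: x=1 → posterior Beta(26/5, 12)
obs 8: x=0 → posterior Beta(26/5, 13)
obs 9: x=1 → posterior Beta(31/5, 13)
obs 10: x=1 → posterior Beta(36/5, 13)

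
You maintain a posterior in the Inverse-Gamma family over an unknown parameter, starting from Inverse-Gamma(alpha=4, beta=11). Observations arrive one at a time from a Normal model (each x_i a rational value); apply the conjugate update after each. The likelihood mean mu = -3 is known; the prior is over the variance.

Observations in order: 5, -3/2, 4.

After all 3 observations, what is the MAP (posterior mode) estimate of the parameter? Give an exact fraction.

obs 1: x=5 → posterior Inverse-Gamma(9/2, 43)
obs 2: x=-3/2 → posterior Inverse-Gamma(5, 353/8)
obs 3: x=4 → posterior Inverse-Gamma(11/2, 549/8)

549/52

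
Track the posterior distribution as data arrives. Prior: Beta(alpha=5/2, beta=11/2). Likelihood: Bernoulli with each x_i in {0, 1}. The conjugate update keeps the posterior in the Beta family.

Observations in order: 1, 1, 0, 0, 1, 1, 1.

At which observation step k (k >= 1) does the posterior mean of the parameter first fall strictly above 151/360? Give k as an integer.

k = 2

obs 1: x=1 → posterior Beta(7/2, 11/2)
obs 2: x=1 → posterior Beta(9/2, 11/2)
obs 3: x=0 → posterior Beta(9/2, 13/2)
obs 4: x=0 → posterior Beta(9/2, 15/2)
obs 5: x=1 → posterior Beta(11/2, 15/2)
obs 6: x=1 → posterior Beta(13/2, 15/2)
obs 7: x=1 → posterior Beta(15/2, 15/2)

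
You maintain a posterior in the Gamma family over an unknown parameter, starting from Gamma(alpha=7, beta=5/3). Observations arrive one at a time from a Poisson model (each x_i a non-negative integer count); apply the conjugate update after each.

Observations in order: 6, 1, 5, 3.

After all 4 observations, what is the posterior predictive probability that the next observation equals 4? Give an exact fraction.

24070317028547895369755466685677/134217728000000000000000000000000

obs 1: x=6 → posterior Gamma(13, 8/3)
obs 2: x=1 → posterior Gamma(14, 11/3)
obs 3: x=5 → posterior Gamma(19, 14/3)
obs 4: x=3 → posterior Gamma(22, 17/3)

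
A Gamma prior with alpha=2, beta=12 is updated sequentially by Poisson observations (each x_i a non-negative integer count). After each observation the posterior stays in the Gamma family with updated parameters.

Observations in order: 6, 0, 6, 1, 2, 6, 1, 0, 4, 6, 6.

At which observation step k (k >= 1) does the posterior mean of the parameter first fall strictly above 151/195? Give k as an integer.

k = 3

obs 1: x=6 → posterior Gamma(8, 13)
obs 2: x=0 → posterior Gamma(8, 14)
obs 3: x=6 → posterior Gamma(14, 15)
obs 4: x=1 → posterior Gamma(15, 16)
obs 5: x=2 → posterior Gamma(17, 17)
obs 6: x=6 → posterior Gamma(23, 18)
obs 7: x=1 → posterior Gamma(24, 19)
obs 8: x=0 → posterior Gamma(24, 20)
obs 9: x=4 → posterior Gamma(28, 21)
obs 10: x=6 → posterior Gamma(34, 22)
obs 11: x=6 → posterior Gamma(40, 23)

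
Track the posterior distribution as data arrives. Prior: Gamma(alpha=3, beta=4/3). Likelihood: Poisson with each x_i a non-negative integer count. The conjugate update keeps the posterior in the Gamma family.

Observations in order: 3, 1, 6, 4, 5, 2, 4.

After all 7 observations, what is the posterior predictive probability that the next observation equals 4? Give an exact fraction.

obs 1: x=3 → posterior Gamma(6, 7/3)
obs 2: x=1 → posterior Gamma(7, 10/3)
obs 3: x=6 → posterior Gamma(13, 13/3)
obs 4: x=4 → posterior Gamma(17, 16/3)
obs 5: x=5 → posterior Gamma(22, 19/3)
obs 6: x=2 → posterior Gamma(24, 22/3)
obs 7: x=4 → posterior Gamma(28, 25/3)

505283315188620463231927715241909027099609375/2910442093528552339932786122471439307204722688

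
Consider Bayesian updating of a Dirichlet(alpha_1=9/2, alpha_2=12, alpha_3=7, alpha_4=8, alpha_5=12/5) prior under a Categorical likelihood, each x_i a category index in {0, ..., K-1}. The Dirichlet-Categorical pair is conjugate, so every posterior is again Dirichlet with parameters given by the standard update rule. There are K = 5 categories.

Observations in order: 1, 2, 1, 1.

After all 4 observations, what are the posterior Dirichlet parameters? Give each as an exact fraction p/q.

obs 1: x=1 → posterior Dirichlet(9/2, 13, 7, 8, 12/5)
obs 2: x=2 → posterior Dirichlet(9/2, 13, 8, 8, 12/5)
obs 3: x=1 → posterior Dirichlet(9/2, 14, 8, 8, 12/5)
obs 4: x=1 → posterior Dirichlet(9/2, 15, 8, 8, 12/5)

alpha_1=9/2, alpha_2=15, alpha_3=8, alpha_4=8, alpha_5=12/5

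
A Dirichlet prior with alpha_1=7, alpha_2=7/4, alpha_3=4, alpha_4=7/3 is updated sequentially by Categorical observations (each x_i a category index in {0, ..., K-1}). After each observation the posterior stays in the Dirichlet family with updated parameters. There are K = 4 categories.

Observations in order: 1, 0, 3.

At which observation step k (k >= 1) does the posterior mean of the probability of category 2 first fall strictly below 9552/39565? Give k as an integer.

k = 2

obs 1: x=1 → posterior Dirichlet(7, 11/4, 4, 7/3)
obs 2: x=0 → posterior Dirichlet(8, 11/4, 4, 7/3)
obs 3: x=3 → posterior Dirichlet(8, 11/4, 4, 10/3)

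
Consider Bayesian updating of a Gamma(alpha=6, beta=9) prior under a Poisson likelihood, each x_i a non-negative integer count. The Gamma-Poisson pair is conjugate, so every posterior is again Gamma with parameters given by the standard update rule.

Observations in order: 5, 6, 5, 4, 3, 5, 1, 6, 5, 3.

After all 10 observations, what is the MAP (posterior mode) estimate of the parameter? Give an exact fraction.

obs 1: x=5 → posterior Gamma(11, 10)
obs 2: x=6 → posterior Gamma(17, 11)
obs 3: x=5 → posterior Gamma(22, 12)
obs 4: x=4 → posterior Gamma(26, 13)
obs 5: x=3 → posterior Gamma(29, 14)
obs 6: x=5 → posterior Gamma(34, 15)
obs 7: x=1 → posterior Gamma(35, 16)
obs 8: x=6 → posterior Gamma(41, 17)
obs 9: x=5 → posterior Gamma(46, 18)
obs 10: x=3 → posterior Gamma(49, 19)

48/19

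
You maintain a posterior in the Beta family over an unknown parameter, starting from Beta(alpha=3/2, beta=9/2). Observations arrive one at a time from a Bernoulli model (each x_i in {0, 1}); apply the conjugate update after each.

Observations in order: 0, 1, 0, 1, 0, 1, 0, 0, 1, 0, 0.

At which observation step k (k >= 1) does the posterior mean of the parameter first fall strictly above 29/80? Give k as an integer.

obs 1: x=0 → posterior Beta(3/2, 11/2)
obs 2: x=1 → posterior Beta(5/2, 11/2)
obs 3: x=0 → posterior Beta(5/2, 13/2)
obs 4: x=1 → posterior Beta(7/2, 13/2)
obs 5: x=0 → posterior Beta(7/2, 15/2)
obs 6: x=1 → posterior Beta(9/2, 15/2)
obs 7: x=0 → posterior Beta(9/2, 17/2)
obs 8: x=0 → posterior Beta(9/2, 19/2)
obs 9: x=1 → posterior Beta(11/2, 19/2)
obs 10: x=0 → posterior Beta(11/2, 21/2)
obs 11: x=0 → posterior Beta(11/2, 23/2)

k = 6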